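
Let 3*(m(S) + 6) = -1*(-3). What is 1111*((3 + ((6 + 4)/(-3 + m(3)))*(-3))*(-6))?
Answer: -89991/2 ≈ -44996.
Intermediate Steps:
m(S) = -5 (m(S) = -6 + (-1*(-3))/3 = -6 + (1/3)*3 = -6 + 1 = -5)
1111*((3 + ((6 + 4)/(-3 + m(3)))*(-3))*(-6)) = 1111*((3 + ((6 + 4)/(-3 - 5))*(-3))*(-6)) = 1111*((3 + (10/(-8))*(-3))*(-6)) = 1111*((3 + (10*(-1/8))*(-3))*(-6)) = 1111*((3 - 5/4*(-3))*(-6)) = 1111*((3 + 15/4)*(-6)) = 1111*((27/4)*(-6)) = 1111*(-81/2) = -89991/2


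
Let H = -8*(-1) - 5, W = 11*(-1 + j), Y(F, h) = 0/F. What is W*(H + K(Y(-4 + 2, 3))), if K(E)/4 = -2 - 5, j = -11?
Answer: 3300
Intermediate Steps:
Y(F, h) = 0
W = -132 (W = 11*(-1 - 11) = 11*(-12) = -132)
H = 3 (H = 8 - 5 = 3)
K(E) = -28 (K(E) = 4*(-2 - 5) = 4*(-7) = -28)
W*(H + K(Y(-4 + 2, 3))) = -132*(3 - 28) = -132*(-25) = 3300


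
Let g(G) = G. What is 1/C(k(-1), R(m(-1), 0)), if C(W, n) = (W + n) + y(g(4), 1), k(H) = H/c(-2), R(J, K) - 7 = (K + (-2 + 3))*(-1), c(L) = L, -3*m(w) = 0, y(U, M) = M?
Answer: 2/15 ≈ 0.13333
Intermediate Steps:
m(w) = 0 (m(w) = -⅓*0 = 0)
R(J, K) = 6 - K (R(J, K) = 7 + (K + (-2 + 3))*(-1) = 7 + (K + 1)*(-1) = 7 + (1 + K)*(-1) = 7 + (-1 - K) = 6 - K)
k(H) = -H/2 (k(H) = H/(-2) = H*(-½) = -H/2)
C(W, n) = 1 + W + n (C(W, n) = (W + n) + 1 = 1 + W + n)
1/C(k(-1), R(m(-1), 0)) = 1/(1 - ½*(-1) + (6 - 1*0)) = 1/(1 + ½ + (6 + 0)) = 1/(1 + ½ + 6) = 1/(15/2) = 2/15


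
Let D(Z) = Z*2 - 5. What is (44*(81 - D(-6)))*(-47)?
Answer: -202664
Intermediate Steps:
D(Z) = -5 + 2*Z (D(Z) = 2*Z - 5 = -5 + 2*Z)
(44*(81 - D(-6)))*(-47) = (44*(81 - (-5 + 2*(-6))))*(-47) = (44*(81 - (-5 - 12)))*(-47) = (44*(81 - 1*(-17)))*(-47) = (44*(81 + 17))*(-47) = (44*98)*(-47) = 4312*(-47) = -202664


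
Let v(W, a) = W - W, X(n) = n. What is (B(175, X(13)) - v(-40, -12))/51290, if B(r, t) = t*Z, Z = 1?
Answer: 13/51290 ≈ 0.00025346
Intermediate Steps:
B(r, t) = t (B(r, t) = t*1 = t)
v(W, a) = 0
(B(175, X(13)) - v(-40, -12))/51290 = (13 - 1*0)/51290 = (13 + 0)*(1/51290) = 13*(1/51290) = 13/51290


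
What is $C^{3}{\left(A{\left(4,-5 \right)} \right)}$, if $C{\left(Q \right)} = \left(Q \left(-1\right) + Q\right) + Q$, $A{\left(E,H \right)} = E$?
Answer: $64$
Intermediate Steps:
$C{\left(Q \right)} = Q$ ($C{\left(Q \right)} = \left(- Q + Q\right) + Q = 0 + Q = Q$)
$C^{3}{\left(A{\left(4,-5 \right)} \right)} = 4^{3} = 64$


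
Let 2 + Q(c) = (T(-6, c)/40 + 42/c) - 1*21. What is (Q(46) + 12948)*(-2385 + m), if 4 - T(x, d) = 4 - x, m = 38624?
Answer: 215471694389/460 ≈ 4.6842e+8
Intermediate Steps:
T(x, d) = x (T(x, d) = 4 - (4 - x) = 4 + (-4 + x) = x)
Q(c) = -463/20 + 42/c (Q(c) = -2 + ((-6/40 + 42/c) - 1*21) = -2 + ((-6*1/40 + 42/c) - 21) = -2 + ((-3/20 + 42/c) - 21) = -2 + (-423/20 + 42/c) = -463/20 + 42/c)
(Q(46) + 12948)*(-2385 + m) = ((-463/20 + 42/46) + 12948)*(-2385 + 38624) = ((-463/20 + 42*(1/46)) + 12948)*36239 = ((-463/20 + 21/23) + 12948)*36239 = (-10229/460 + 12948)*36239 = (5945851/460)*36239 = 215471694389/460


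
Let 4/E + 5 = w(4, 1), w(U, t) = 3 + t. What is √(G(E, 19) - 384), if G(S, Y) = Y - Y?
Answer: 8*I*√6 ≈ 19.596*I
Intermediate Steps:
E = -4 (E = 4/(-5 + (3 + 1)) = 4/(-5 + 4) = 4/(-1) = 4*(-1) = -4)
G(S, Y) = 0
√(G(E, 19) - 384) = √(0 - 384) = √(-384) = 8*I*√6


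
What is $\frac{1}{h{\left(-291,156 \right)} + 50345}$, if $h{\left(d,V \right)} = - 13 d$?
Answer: $\frac{1}{54128} \approx 1.8475 \cdot 10^{-5}$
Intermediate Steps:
$\frac{1}{h{\left(-291,156 \right)} + 50345} = \frac{1}{\left(-13\right) \left(-291\right) + 50345} = \frac{1}{3783 + 50345} = \frac{1}{54128}$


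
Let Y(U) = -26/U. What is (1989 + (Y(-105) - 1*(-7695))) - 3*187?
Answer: 957941/105 ≈ 9123.3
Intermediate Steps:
(1989 + (Y(-105) - 1*(-7695))) - 3*187 = (1989 + (-26/(-105) - 1*(-7695))) - 3*187 = (1989 + (-26*(-1/105) + 7695)) - 561 = (1989 + (26/105 + 7695)) - 561 = (1989 + 808001/105) - 561 = 1016846/105 - 561 = 957941/105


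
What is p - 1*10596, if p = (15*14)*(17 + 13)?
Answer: -4296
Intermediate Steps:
p = 6300 (p = 210*30 = 6300)
p - 1*10596 = 6300 - 1*10596 = 6300 - 10596 = -4296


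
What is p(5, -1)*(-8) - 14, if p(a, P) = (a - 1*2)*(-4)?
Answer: 82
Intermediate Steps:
p(a, P) = 8 - 4*a (p(a, P) = (a - 2)*(-4) = (-2 + a)*(-4) = 8 - 4*a)
p(5, -1)*(-8) - 14 = (8 - 4*5)*(-8) - 14 = (8 - 20)*(-8) - 14 = -12*(-8) - 14 = 96 - 14 = 82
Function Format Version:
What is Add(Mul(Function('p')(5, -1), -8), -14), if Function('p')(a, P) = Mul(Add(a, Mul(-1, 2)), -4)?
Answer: 82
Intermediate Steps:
Function('p')(a, P) = Add(8, Mul(-4, a)) (Function('p')(a, P) = Mul(Add(a, -2), -4) = Mul(Add(-2, a), -4) = Add(8, Mul(-4, a)))
Add(Mul(Function('p')(5, -1), -8), -14) = Add(Mul(Add(8, Mul(-4, 5)), -8), -14) = Add(Mul(Add(8, -20), -8), -14) = Add(Mul(-12, -8), -14) = Add(96, -14) = 82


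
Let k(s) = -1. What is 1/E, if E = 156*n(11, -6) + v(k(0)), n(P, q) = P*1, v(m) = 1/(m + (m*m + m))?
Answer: 1/1715 ≈ 0.00058309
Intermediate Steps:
v(m) = 1/(m² + 2*m) (v(m) = 1/(m + (m² + m)) = 1/(m + (m + m²)) = 1/(m² + 2*m))
n(P, q) = P
E = 1715 (E = 156*11 + 1/((-1)*(2 - 1)) = 1716 - 1/1 = 1716 - 1*1 = 1716 - 1 = 1715)
1/E = 1/1715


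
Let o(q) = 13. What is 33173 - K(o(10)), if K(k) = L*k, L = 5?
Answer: 33108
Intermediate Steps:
K(k) = 5*k
33173 - K(o(10)) = 33173 - 5*13 = 33173 - 1*65 = 33173 - 65 = 33108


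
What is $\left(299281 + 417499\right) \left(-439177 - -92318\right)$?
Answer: $-248621594020$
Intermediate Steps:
$\left(299281 + 417499\right) \left(-439177 - -92318\right) = 716780 \left(-439177 + 92318\right) = 716780 \left(-346859\right) = -248621594020$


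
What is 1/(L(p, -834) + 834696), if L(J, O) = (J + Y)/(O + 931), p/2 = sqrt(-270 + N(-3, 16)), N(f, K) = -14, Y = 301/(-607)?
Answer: 2893671189573557/2415335752459742581353 - 142958212*I*sqrt(71)/2415335752459742581353 ≈ 1.198e-6 - 4.9872e-13*I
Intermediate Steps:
Y = -301/607 (Y = 301*(-1/607) = -301/607 ≈ -0.49588)
p = 4*I*sqrt(71) (p = 2*sqrt(-270 - 14) = 2*sqrt(-284) = 2*(2*I*sqrt(71)) = 4*I*sqrt(71) ≈ 33.705*I)
L(J, O) = (-301/607 + J)/(931 + O) (L(J, O) = (J - 301/607)/(O + 931) = (-301/607 + J)/(931 + O))
1/(L(p, -834) + 834696) = 1/((-301/607 + 4*I*sqrt(71))/(931 - 834) + 834696) = 1/((-301/607 + 4*I*sqrt(71))/97 + 834696) = 1/((-301/58879 + 4*I*sqrt(71)/97) + 834696) = 1/(49146065483/58879 + 4*I*sqrt(71)/97)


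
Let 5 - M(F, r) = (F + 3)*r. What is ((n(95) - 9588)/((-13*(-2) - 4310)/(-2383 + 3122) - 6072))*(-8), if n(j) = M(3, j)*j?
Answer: -93502714/1122873 ≈ -83.271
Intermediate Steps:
M(F, r) = 5 - r*(3 + F) (M(F, r) = 5 - (F + 3)*r = 5 - (3 + F)*r = 5 - r*(3 + F))
n(j) = j*(5 - 6*j) (n(j) = (5 - 3*j - 1*3*j)*j = (5 - 3*j - 3*j)*j = (5 - 6*j)*j = j*(5 - 6*j))
((n(95) - 9588)/((-13*(-2) - 4310)/(-2383 + 3122) - 6072))*(-8) = ((95*(5 - 6*95) - 9588)/((-13*(-2) - 4310)/(-2383 + 3122) - 6072))*(-8) = ((95*(5 - 570) - 9588)/((26 - 4310)/739 - 6072))*(-8) = ((95*(-565) - 9588)/(-4284*1/739 - 6072))*(-8) = ((-53675 - 9588)/(-4284/739 - 6072))*(-8) = -63263/(-4491492/739)*(-8) = -63263*(-739/4491492)*(-8) = (46751357/4491492)*(-8) = -93502714/1122873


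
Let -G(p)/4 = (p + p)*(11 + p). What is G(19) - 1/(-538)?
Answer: -2453279/538 ≈ -4560.0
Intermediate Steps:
G(p) = -8*p*(11 + p) (G(p) = -4*(p + p)*(11 + p) = -4*2*p*(11 + p) = -8*p*(11 + p))
G(19) - 1/(-538) = -8*19*(11 + 19) - 1/(-538) = -8*19*30 - 1*(-1/538) = -4560 + 1/538 = -2453279/538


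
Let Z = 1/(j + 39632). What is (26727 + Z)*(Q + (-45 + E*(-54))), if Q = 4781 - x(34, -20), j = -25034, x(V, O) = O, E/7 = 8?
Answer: 337879206902/7299 ≈ 4.6291e+7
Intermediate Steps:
E = 56 (E = 7*8 = 56)
Z = 1/14598 (Z = 1/(-25034 + 39632) = 1/14598 ≈ 6.8503e-5)
Q = 4801 (Q = 4781 - 1*(-20) = 4781 + 20 = 4801)
(26727 + Z)*(Q + (-45 + E*(-54))) = (26727 + 1/14598)*(4801 + (-45 + 56*(-54))) = 390160747*(4801 + (-45 - 3024))/14598 = 390160747*(4801 - 3069)/14598 = (390160747/14598)*1732 = 337879206902/7299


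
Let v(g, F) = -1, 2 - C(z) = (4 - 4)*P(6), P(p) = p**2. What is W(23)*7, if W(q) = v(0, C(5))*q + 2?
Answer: -147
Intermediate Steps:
C(z) = 2 (C(z) = 2 - (4 - 4)*6**2 = 2 - 0*36 = 2 - 1*0 = 2 + 0 = 2)
W(q) = 2 - q (W(q) = -q + 2 = 2 - q)
W(23)*7 = (2 - 1*23)*7 = (2 - 23)*7 = -21*7 = -147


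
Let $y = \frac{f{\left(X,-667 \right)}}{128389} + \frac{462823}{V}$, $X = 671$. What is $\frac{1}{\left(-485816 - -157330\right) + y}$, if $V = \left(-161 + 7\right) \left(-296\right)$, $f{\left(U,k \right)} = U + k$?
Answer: $- \frac{5852484176}{1922399695473053} \approx -3.0444 \cdot 10^{-6}$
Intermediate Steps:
$V = 45584$ ($V = \left(-154\right) \left(-296\right) = 45584$)
$y = \frac{59421564483}{5852484176}$ ($y = \frac{671 - 667}{128389} + \frac{462823}{45584} = 4 \cdot \frac{1}{128389} + 462823 \cdot \frac{1}{45584} = \frac{4}{128389} + \frac{462823}{45584} = \frac{59421564483}{5852484176} \approx 10.153$)
$\frac{1}{\left(-485816 - -157330\right) + y} = \frac{1}{\left(-485816 - -157330\right) + \frac{59421564483}{5852484176}} = \frac{1}{\left(-485816 + 157330\right) + \frac{59421564483}{5852484176}} = \frac{1}{-328486 + \frac{59421564483}{5852484176}} = \frac{1}{- \frac{1922399695473053}{5852484176}} = - \frac{5852484176}{1922399695473053}$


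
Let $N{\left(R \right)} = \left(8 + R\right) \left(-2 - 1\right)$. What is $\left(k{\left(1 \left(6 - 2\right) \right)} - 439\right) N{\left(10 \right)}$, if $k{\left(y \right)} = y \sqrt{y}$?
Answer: $23274$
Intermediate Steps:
$k{\left(y \right)} = y^{\frac{3}{2}}$
$N{\left(R \right)} = -24 - 3 R$ ($N{\left(R \right)} = \left(8 + R\right) \left(-3\right) = -24 - 3 R$)
$\left(k{\left(1 \left(6 - 2\right) \right)} - 439\right) N{\left(10 \right)} = \left(\left(1 \left(6 - 2\right)\right)^{\frac{3}{2}} - 439\right) \left(-24 - 30\right) = \left(\left(1 \cdot 4\right)^{\frac{3}{2}} - 439\right) \left(-24 - 30\right) = \left(4^{\frac{3}{2}} - 439\right) \left(-54\right) = \left(8 - 439\right) \left(-54\right) = \left(-431\right) \left(-54\right) = 23274$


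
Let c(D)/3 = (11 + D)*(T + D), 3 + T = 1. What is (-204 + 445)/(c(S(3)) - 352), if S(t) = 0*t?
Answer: -241/418 ≈ -0.57656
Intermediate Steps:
T = -2 (T = -3 + 1 = -2)
S(t) = 0
c(D) = 3*(-2 + D)*(11 + D) (c(D) = 3*((11 + D)*(-2 + D)) = 3*((-2 + D)*(11 + D)) = 3*(-2 + D)*(11 + D))
(-204 + 445)/(c(S(3)) - 352) = (-204 + 445)/((-66 + 3*0² + 27*0) - 352) = 241/((-66 + 3*0 + 0) - 352) = 241/((-66 + 0 + 0) - 352) = 241/(-66 - 352) = 241/(-418) = 241*(-1/418) = -241/418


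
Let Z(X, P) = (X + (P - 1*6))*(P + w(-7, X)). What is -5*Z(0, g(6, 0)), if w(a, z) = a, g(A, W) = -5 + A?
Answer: -150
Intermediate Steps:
Z(X, P) = (-7 + P)*(-6 + P + X) (Z(X, P) = (X + (P - 1*6))*(P - 7) = (X + (P - 6))*(-7 + P) = (X + (-6 + P))*(-7 + P) = (-6 + P + X)*(-7 + P) = (-7 + P)*(-6 + P + X))
-5*Z(0, g(6, 0)) = -5*(42 + (-5 + 6)**2 - 13*(-5 + 6) - 7*0 + (-5 + 6)*0) = -5*(42 + 1**2 - 13*1 + 0 + 1*0) = -5*(42 + 1 - 13 + 0 + 0) = -5*30 = -150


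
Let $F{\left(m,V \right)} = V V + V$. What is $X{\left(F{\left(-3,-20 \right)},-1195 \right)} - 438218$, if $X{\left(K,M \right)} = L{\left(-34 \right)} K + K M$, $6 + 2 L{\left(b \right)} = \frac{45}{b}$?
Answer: $- \frac{15193061}{17} \approx -8.9371 \cdot 10^{5}$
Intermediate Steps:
$L{\left(b \right)} = -3 + \frac{45}{2 b}$ ($L{\left(b \right)} = -3 + \frac{45 \frac{1}{b}}{2} = -3 + \frac{45}{2 b}$)
$F{\left(m,V \right)} = V + V^{2}$ ($F{\left(m,V \right)} = V^{2} + V = V + V^{2}$)
$X{\left(K,M \right)} = - \frac{249 K}{68} + K M$ ($X{\left(K,M \right)} = \left(-3 + \frac{45}{2 \left(-34\right)}\right) K + K M = \left(-3 + \frac{45}{2} \left(- \frac{1}{34}\right)\right) K + K M = \left(-3 - \frac{45}{68}\right) K + K M = - \frac{249 K}{68} + K M$)
$X{\left(F{\left(-3,-20 \right)},-1195 \right)} - 438218 = \frac{- 20 \left(1 - 20\right) \left(-249 + 68 \left(-1195\right)\right)}{68} - 438218 = \frac{\left(-20\right) \left(-19\right) \left(-249 - 81260\right)}{68} - 438218 = \frac{1}{68} \cdot 380 \left(-81509\right) - 438218 = - \frac{7743355}{17} - 438218 = - \frac{15193061}{17}$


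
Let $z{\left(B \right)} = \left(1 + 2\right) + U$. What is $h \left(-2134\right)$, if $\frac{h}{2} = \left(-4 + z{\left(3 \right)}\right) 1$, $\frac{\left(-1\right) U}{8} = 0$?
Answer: $4268$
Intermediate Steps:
$U = 0$ ($U = \left(-8\right) 0 = 0$)
$z{\left(B \right)} = 3$ ($z{\left(B \right)} = \left(1 + 2\right) + 0 = 3 + 0 = 3$)
$h = -2$ ($h = 2 \left(-4 + 3\right) 1 = 2 \left(\left(-1\right) 1\right) = 2 \left(-1\right) = -2$)
$h \left(-2134\right) = \left(-2\right) \left(-2134\right) = 4268$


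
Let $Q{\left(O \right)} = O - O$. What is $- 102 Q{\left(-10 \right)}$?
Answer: $0$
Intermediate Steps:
$Q{\left(O \right)} = 0$
$- 102 Q{\left(-10 \right)} = \left(-102\right) 0 = 0$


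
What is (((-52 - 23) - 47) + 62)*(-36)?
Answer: 2160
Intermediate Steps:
(((-52 - 23) - 47) + 62)*(-36) = ((-75 - 47) + 62)*(-36) = (-122 + 62)*(-36) = -60*(-36) = 2160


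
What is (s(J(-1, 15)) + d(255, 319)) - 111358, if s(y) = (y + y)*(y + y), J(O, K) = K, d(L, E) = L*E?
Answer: -29113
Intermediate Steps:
d(L, E) = E*L
s(y) = 4*y**2 (s(y) = (2*y)*(2*y) = 4*y**2)
(s(J(-1, 15)) + d(255, 319)) - 111358 = (4*15**2 + 319*255) - 111358 = (4*225 + 81345) - 111358 = (900 + 81345) - 111358 = 82245 - 111358 = -29113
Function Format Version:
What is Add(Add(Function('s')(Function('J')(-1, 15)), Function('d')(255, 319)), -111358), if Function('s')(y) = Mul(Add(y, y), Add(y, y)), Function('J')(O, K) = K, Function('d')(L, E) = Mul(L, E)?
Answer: -29113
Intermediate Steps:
Function('d')(L, E) = Mul(E, L)
Function('s')(y) = Mul(4, Pow(y, 2)) (Function('s')(y) = Mul(Mul(2, y), Mul(2, y)) = Mul(4, Pow(y, 2)))
Add(Add(Function('s')(Function('J')(-1, 15)), Function('d')(255, 319)), -111358) = Add(Add(Mul(4, Pow(15, 2)), Mul(319, 255)), -111358) = Add(Add(Mul(4, 225), 81345), -111358) = Add(Add(900, 81345), -111358) = Add(82245, -111358) = -29113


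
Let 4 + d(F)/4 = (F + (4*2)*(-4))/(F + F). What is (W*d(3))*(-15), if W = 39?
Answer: 20670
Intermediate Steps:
d(F) = -16 + 2*(-32 + F)/F (d(F) = -16 + 4*((F + (4*2)*(-4))/(F + F)) = -16 + 4*((F + 8*(-4))/((2*F))) = -16 + 4*((F - 32)*(1/(2*F))) = -16 + 4*((-32 + F)*(1/(2*F))) = -16 + 4*((-32 + F)/(2*F)) = -16 + 2*(-32 + F)/F)
(W*d(3))*(-15) = (39*(-14 - 64/3))*(-15) = (39*(-106/3))*(-15) = -1378*(-15) = 20670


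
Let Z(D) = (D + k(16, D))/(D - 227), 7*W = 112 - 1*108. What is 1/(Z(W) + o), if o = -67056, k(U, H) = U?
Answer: -1585/106283876 ≈ -1.4913e-5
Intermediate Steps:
W = 4/7 (W = (112 - 1*108)/7 = (112 - 108)/7 = (1/7)*4 = 4/7 ≈ 0.57143)
Z(D) = (16 + D)/(-227 + D) (Z(D) = (D + 16)/(D - 227) = (16 + D)/(-227 + D))
1/(Z(W) + o) = 1/((16 + 4/7)/(-227 + 4/7) - 67056) = 1/((116/7)/(-1585/7) - 67056) = 1/(-7/1585*116/7 - 67056) = 1/(-116/1585 - 67056) = 1/(-106283876/1585) = -1585/106283876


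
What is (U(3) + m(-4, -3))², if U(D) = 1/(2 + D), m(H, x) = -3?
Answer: 196/25 ≈ 7.8400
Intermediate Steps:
(U(3) + m(-4, -3))² = (1/(2 + 3) - 3)² = (1/5 - 3)² = (⅕ - 3)² = (-14/5)² = 196/25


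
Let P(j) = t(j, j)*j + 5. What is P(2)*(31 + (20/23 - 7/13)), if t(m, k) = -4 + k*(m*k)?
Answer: 9368/23 ≈ 407.30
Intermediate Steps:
t(m, k) = -4 + m*k² (t(m, k) = -4 + k*(k*m) = -4 + m*k²)
P(j) = 5 + j*(-4 + j³) (P(j) = (-4 + j*j²)*j + 5 = (-4 + j³)*j + 5 = j*(-4 + j³) + 5 = 5 + j*(-4 + j³))
P(2)*(31 + (20/23 - 7/13)) = (5 + 2*(-4 + 2³))*(31 + (20/23 - 7/13)) = (5 + 2*(-4 + 8))*(31 + (20*(1/23) - 7*1/13)) = (5 + 2*4)*(31 + (20/23 - 7/13)) = (5 + 8)*(31 + 99/299) = 13*(9368/299) = 9368/23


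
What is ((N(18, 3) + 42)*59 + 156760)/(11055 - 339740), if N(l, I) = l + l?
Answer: -161362/328685 ≈ -0.49093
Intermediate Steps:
N(l, I) = 2*l
((N(18, 3) + 42)*59 + 156760)/(11055 - 339740) = ((2*18 + 42)*59 + 156760)/(11055 - 339740) = ((36 + 42)*59 + 156760)/(-328685) = (78*59 + 156760)*(-1/328685) = (4602 + 156760)*(-1/328685) = 161362*(-1/328685) = -161362/328685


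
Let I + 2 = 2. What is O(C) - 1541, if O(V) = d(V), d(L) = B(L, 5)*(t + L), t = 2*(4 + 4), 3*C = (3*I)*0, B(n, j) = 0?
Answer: -1541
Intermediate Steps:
I = 0 (I = -2 + 2 = 0)
C = 0 (C = ((3*0)*0)/3 = (0*0)/3 = (1/3)*0 = 0)
t = 16 (t = 2*8 = 16)
d(L) = 0 (d(L) = 0*(16 + L) = 0)
O(V) = 0
O(C) - 1541 = 0 - 1541 = -1541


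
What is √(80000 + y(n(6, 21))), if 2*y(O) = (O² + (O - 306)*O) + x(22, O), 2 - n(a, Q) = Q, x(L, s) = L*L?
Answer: √83510 ≈ 288.98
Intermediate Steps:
x(L, s) = L²
n(a, Q) = 2 - Q
y(O) = 242 + O²/2 + O*(-306 + O)/2 (y(O) = ((O² + (O - 306)*O) + 22²)/2 = ((O² + (-306 + O)*O) + 484)/2 = ((O² + O*(-306 + O)) + 484)/2 = (484 + O² + O*(-306 + O))/2 = 242 + O²/2 + O*(-306 + O)/2)
√(80000 + y(n(6, 21))) = √(80000 + (242 + (2 - 1*21)² - 153*(2 - 1*21))) = √(80000 + (242 + (2 - 21)² - 153*(2 - 21))) = √(80000 + (242 + (-19)² - 153*(-19))) = √(80000 + (242 + 361 + 2907)) = √(80000 + 3510) = √83510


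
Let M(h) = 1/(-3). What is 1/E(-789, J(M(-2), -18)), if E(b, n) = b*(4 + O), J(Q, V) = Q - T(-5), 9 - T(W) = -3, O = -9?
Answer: 1/3945 ≈ 0.00025349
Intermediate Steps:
M(h) = -⅓
T(W) = 12 (T(W) = 9 - 1*(-3) = 9 + 3 = 12)
J(Q, V) = -12 + Q (J(Q, V) = Q - 1*12 = Q - 12 = -12 + Q)
E(b, n) = -5*b (E(b, n) = b*(4 - 9) = b*(-5) = -5*b)
1/E(-789, J(M(-2), -18)) = 1/(-5*(-789)) = 1/3945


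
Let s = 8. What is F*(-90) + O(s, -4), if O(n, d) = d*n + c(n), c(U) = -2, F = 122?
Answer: -11014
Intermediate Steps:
O(n, d) = -2 + d*n (O(n, d) = d*n - 2 = -2 + d*n)
F*(-90) + O(s, -4) = 122*(-90) + (-2 - 4*8) = -10980 + (-2 - 32) = -10980 - 34 = -11014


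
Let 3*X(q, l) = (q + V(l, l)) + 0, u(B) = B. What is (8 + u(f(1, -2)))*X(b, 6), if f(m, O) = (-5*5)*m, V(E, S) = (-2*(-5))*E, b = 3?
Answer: -357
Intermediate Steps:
V(E, S) = 10*E
f(m, O) = -25*m
X(q, l) = q/3 + 10*l/3 (X(q, l) = ((q + 10*l) + 0)/3 = (q + 10*l)/3 = q/3 + 10*l/3)
(8 + u(f(1, -2)))*X(b, 6) = (8 - 25*1)*((⅓)*3 + (10/3)*6) = (8 - 25)*(1 + 20) = -17*21 = -357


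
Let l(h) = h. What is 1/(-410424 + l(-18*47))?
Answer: -1/411270 ≈ -2.4315e-6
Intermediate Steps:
1/(-410424 + l(-18*47)) = 1/(-410424 - 18*47) = 1/(-410424 - 846) = 1/(-411270) = -1/411270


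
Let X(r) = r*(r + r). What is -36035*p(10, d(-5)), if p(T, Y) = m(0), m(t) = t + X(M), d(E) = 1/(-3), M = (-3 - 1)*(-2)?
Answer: -4612480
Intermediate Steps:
M = 8 (M = -4*(-2) = 8)
X(r) = 2*r² (X(r) = r*(2*r) = 2*r²)
d(E) = -⅓
m(t) = 128 + t (m(t) = t + 2*8² = t + 2*64 = t + 128 = 128 + t)
p(T, Y) = 128 (p(T, Y) = 128 + 0 = 128)
-36035*p(10, d(-5)) = -36035*128 = -4612480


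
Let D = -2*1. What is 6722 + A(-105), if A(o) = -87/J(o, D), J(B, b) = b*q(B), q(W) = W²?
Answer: 49406729/7350 ≈ 6722.0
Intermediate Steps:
D = -2
J(B, b) = b*B²
A(o) = 87/(2*o²) (A(o) = -87*(-1/(2*o²)) = -(-87)/(2*o²) = 87/(2*o²))
6722 + A(-105) = 6722 + (87/2)/(-105)² = 6722 + (87/2)*(1/11025) = 6722 + 29/7350 = 49406729/7350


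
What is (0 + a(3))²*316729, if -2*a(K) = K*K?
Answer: 25655049/4 ≈ 6.4138e+6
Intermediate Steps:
a(K) = -K²/2 (a(K) = -K*K/2 = -K²/2)
(0 + a(3))²*316729 = (0 - ½*3²)²*316729 = (0 - ½*9)²*316729 = (0 - 9/2)²*316729 = (-9/2)²*316729 = (81/4)*316729 = 25655049/4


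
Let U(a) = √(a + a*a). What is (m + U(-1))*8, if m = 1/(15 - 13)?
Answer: 4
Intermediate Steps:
U(a) = √(a + a²)
m = ½ (m = 1/2 = ½ ≈ 0.50000)
(m + U(-1))*8 = (½ + √(-(1 - 1)))*8 = (½ + √(-1*0))*8 = (½ + √0)*8 = (½ + 0)*8 = (½)*8 = 4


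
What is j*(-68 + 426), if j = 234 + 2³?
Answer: 86636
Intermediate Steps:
j = 242 (j = 234 + 8 = 242)
j*(-68 + 426) = 242*(-68 + 426) = 242*358 = 86636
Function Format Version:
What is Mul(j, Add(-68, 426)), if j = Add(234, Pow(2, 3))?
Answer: 86636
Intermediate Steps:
j = 242 (j = Add(234, 8) = 242)
Mul(j, Add(-68, 426)) = Mul(242, Add(-68, 426)) = Mul(242, 358) = 86636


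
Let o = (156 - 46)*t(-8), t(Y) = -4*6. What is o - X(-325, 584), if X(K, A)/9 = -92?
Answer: -1812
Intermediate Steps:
t(Y) = -24
X(K, A) = -828 (X(K, A) = 9*(-92) = -828)
o = -2640 (o = (156 - 46)*(-24) = 110*(-24) = -2640)
o - X(-325, 584) = -2640 - 1*(-828) = -2640 + 828 = -1812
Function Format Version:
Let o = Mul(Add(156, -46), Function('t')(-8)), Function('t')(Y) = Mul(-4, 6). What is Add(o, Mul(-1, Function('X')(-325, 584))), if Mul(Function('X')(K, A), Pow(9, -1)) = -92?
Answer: -1812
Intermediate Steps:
Function('t')(Y) = -24
Function('X')(K, A) = -828 (Function('X')(K, A) = Mul(9, -92) = -828)
o = -2640 (o = Mul(Add(156, -46), -24) = Mul(110, -24) = -2640)
Add(o, Mul(-1, Function('X')(-325, 584))) = Add(-2640, Mul(-1, -828)) = Add(-2640, 828) = -1812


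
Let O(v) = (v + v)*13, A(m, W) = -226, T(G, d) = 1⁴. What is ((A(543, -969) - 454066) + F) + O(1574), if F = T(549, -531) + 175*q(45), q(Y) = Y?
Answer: -405492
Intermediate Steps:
T(G, d) = 1
O(v) = 26*v (O(v) = (2*v)*13 = 26*v)
F = 7876 (F = 1 + 175*45 = 1 + 7875 = 7876)
((A(543, -969) - 454066) + F) + O(1574) = ((-226 - 454066) + 7876) + 26*1574 = (-454292 + 7876) + 40924 = -446416 + 40924 = -405492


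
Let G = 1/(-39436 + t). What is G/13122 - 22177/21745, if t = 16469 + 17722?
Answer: -61053184291/59863889322 ≈ -1.0199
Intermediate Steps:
t = 34191
G = -1/5245 (G = 1/(-39436 + 34191) = 1/(-5245) = -1/5245 ≈ -0.00019066)
G/13122 - 22177/21745 = -1/5245/13122 - 22177/21745 = -1/5245*1/13122 - 22177*1/21745 = -1/68824890 - 22177/21745 = -61053184291/59863889322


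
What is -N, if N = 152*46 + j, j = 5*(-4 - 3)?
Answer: -6957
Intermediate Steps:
j = -35 (j = 5*(-7) = -35)
N = 6957 (N = 152*46 - 35 = 6992 - 35 = 6957)
-N = -1*6957 = -6957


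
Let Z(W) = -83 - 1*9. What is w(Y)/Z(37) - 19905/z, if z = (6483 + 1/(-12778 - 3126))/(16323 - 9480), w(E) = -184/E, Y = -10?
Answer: -10831515546431/515528155 ≈ -21011.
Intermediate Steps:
z = 103105631/108831072 (z = (6483 + 1/(-15904))/6843 = (6483 - 1/15904)*(1/6843) = (103105631/15904)*(1/6843) = 103105631/108831072 ≈ 0.94739)
Z(W) = -92 (Z(W) = -83 - 9 = -92)
w(Y)/Z(37) - 19905/z = -184/(-10)/(-92) - 19905/103105631/108831072 = -184*(-⅒)*(-1/92) - 19905*108831072/103105631 = (92/5)*(-1/92) - 2166282488160/103105631 = -⅕ - 2166282488160/103105631 = -10831515546431/515528155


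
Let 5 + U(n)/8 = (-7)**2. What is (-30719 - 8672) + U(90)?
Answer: -39039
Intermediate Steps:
U(n) = 352 (U(n) = -40 + 8*(-7)**2 = -40 + 8*49 = -40 + 392 = 352)
(-30719 - 8672) + U(90) = (-30719 - 8672) + 352 = -39391 + 352 = -39039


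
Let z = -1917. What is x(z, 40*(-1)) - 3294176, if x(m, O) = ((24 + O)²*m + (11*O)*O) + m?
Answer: -3769245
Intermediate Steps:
x(m, O) = m + 11*O² + m*(24 + O)² (x(m, O) = (m*(24 + O)² + 11*O²) + m = (11*O² + m*(24 + O)²) + m = m + 11*O² + m*(24 + O)²)
x(z, 40*(-1)) - 3294176 = (-1917 + 11*(40*(-1))² - 1917*(24 + 40*(-1))²) - 3294176 = (-1917 + 11*(-40)² - 1917*(24 - 40)²) - 3294176 = (-1917 + 11*1600 - 1917*(-16)²) - 3294176 = (-1917 + 17600 - 1917*256) - 3294176 = (-1917 + 17600 - 490752) - 3294176 = -475069 - 3294176 = -3769245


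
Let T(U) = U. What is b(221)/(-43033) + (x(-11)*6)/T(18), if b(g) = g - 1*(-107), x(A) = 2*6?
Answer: 171804/43033 ≈ 3.9924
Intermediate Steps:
x(A) = 12
b(g) = 107 + g (b(g) = g + 107 = 107 + g)
b(221)/(-43033) + (x(-11)*6)/T(18) = (107 + 221)/(-43033) + (12*6)/18 = 328*(-1/43033) + 72*(1/18) = -328/43033 + 4 = 171804/43033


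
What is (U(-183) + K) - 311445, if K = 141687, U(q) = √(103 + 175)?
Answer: -169758 + √278 ≈ -1.6974e+5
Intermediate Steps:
U(q) = √278
(U(-183) + K) - 311445 = (√278 + 141687) - 311445 = (141687 + √278) - 311445 = -169758 + √278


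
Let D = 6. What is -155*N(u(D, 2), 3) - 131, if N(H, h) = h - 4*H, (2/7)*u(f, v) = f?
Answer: 12424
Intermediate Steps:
u(f, v) = 7*f/2
-155*N(u(D, 2), 3) - 131 = -155*(3 - 14*6) - 131 = -155*(3 - 4*21) - 131 = -155*(3 - 84) - 131 = -155*(-81) - 131 = 12555 - 131 = 12424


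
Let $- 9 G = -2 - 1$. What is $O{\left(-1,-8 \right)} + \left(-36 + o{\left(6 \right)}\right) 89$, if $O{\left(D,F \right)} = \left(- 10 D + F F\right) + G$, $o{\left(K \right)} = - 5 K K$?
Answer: $- \frac{57449}{3} \approx -19150.0$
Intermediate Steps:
$G = \frac{1}{3}$ ($G = - \frac{-2 - 1}{9} = \left(- \frac{1}{9}\right) \left(-3\right) = \frac{1}{3} \approx 0.33333$)
$o{\left(K \right)} = - 5 K^{2}$
$O{\left(D,F \right)} = \frac{1}{3} + F^{2} - 10 D$ ($O{\left(D,F \right)} = \left(- 10 D + F F\right) + \frac{1}{3} = \left(- 10 D + F^{2}\right) + \frac{1}{3} = \left(F^{2} - 10 D\right) + \frac{1}{3} = \frac{1}{3} + F^{2} - 10 D$)
$O{\left(-1,-8 \right)} + \left(-36 + o{\left(6 \right)}\right) 89 = \left(\frac{1}{3} + \left(-8\right)^{2} - -10\right) + \left(-36 - 5 \cdot 6^{2}\right) 89 = \left(\frac{1}{3} + 64 + 10\right) + \left(-36 - 180\right) 89 = \frac{223}{3} + \left(-36 - 180\right) 89 = \frac{223}{3} - 19224 = - \frac{57449}{3}$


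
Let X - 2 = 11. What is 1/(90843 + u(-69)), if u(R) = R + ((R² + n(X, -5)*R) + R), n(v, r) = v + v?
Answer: 1/93672 ≈ 1.0676e-5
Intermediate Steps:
X = 13 (X = 2 + 11 = 13)
n(v, r) = 2*v
u(R) = R² + 28*R (u(R) = R + ((R² + (2*13)*R) + R) = R + ((R² + 26*R) + R) = R + (R² + 27*R) = R² + 28*R)
1/(90843 + u(-69)) = 1/(90843 - 69*(28 - 69)) = 1/(90843 - 69*(-41)) = 1/(90843 + 2829) = 1/93672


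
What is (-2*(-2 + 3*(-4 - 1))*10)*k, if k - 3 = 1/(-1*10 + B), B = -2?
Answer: 2975/3 ≈ 991.67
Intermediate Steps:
k = 35/12 (k = 3 + 1/(-1*10 - 2) = 3 + 1/(-10 - 2) = 3 + 1/(-12) = 3 - 1/12 = 35/12 ≈ 2.9167)
(-2*(-2 + 3*(-4 - 1))*10)*k = (-2*(-2 + 3*(-4 - 1))*10)*(35/12) = (-2*(-2 + 3*(-5))*10)*(35/12) = (-2*(-2 - 15)*10)*(35/12) = (-2*(-17)*10)*(35/12) = (34*10)*(35/12) = 340*(35/12) = 2975/3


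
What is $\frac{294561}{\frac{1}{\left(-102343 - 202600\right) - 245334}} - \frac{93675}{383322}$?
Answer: $- \frac{20710905982439503}{127774} \approx -1.6209 \cdot 10^{11}$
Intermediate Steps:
$\frac{294561}{\frac{1}{\left(-102343 - 202600\right) - 245334}} - \frac{93675}{383322} = \frac{294561}{\frac{1}{-304943 - 245334}} - \frac{31225}{127774} = \frac{294561}{\frac{1}{-550277}} - \frac{31225}{127774} = \frac{294561}{- \frac{1}{550277}} - \frac{31225}{127774} = 294561 \left(-550277\right) - \frac{31225}{127774} = -162090143397 - \frac{31225}{127774} = - \frac{20710905982439503}{127774}$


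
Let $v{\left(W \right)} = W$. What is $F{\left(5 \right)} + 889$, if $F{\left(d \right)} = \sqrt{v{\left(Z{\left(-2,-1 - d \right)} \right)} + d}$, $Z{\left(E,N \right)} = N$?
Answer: $889 + i \approx 889.0 + 1.0 i$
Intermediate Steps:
$F{\left(d \right)} = i$ ($F{\left(d \right)} = \sqrt{\left(-1 - d\right) + d} = \sqrt{-1} = i$)
$F{\left(5 \right)} + 889 = i + 889 = 889 + i$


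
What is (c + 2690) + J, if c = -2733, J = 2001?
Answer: 1958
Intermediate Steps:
(c + 2690) + J = (-2733 + 2690) + 2001 = -43 + 2001 = 1958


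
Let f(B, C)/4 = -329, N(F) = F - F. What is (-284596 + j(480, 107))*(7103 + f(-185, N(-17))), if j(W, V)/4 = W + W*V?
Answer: -446964732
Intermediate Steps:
N(F) = 0
j(W, V) = 4*W + 4*V*W (j(W, V) = 4*(W + W*V) = 4*(W + V*W) = 4*W + 4*V*W)
f(B, C) = -1316 (f(B, C) = 4*(-329) = -1316)
(-284596 + j(480, 107))*(7103 + f(-185, N(-17))) = (-284596 + 4*480*(1 + 107))*(7103 - 1316) = (-284596 + 4*480*108)*5787 = (-284596 + 207360)*5787 = -77236*5787 = -446964732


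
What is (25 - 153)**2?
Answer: 16384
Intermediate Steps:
(25 - 153)**2 = (-128)**2 = 16384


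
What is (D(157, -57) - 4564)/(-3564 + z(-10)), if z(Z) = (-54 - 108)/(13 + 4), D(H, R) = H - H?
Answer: 38794/30375 ≈ 1.2772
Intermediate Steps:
D(H, R) = 0
z(Z) = -162/17
(D(157, -57) - 4564)/(-3564 + z(-10)) = (0 - 4564)/(-3564 - 162/17) = -4564/(-60750/17) = -4564*(-17/60750) = 38794/30375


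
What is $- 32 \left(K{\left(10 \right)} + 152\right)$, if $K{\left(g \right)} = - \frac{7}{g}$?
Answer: $- \frac{24208}{5} \approx -4841.6$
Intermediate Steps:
$- 32 \left(K{\left(10 \right)} + 152\right) = - 32 \left(- \frac{7}{10} + 152\right) = \left(-32\right) \frac{1513}{10} = - \frac{24208}{5}$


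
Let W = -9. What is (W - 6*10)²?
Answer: 4761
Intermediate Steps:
(W - 6*10)² = (-9 - 6*10)² = (-9 - 60)² = (-69)² = 4761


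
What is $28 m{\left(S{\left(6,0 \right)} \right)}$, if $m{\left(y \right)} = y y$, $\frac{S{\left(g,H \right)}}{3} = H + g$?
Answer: $9072$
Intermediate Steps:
$S{\left(g,H \right)} = 3 H + 3 g$ ($S{\left(g,H \right)} = 3 \left(H + g\right) = 3 H + 3 g$)
$m{\left(y \right)} = y^{2}$
$28 m{\left(S{\left(6,0 \right)} \right)} = 28 \left(3 \cdot 0 + 3 \cdot 6\right)^{2} = 28 \left(0 + 18\right)^{2} = 28 \cdot 18^{2} = 28 \cdot 324 = 9072$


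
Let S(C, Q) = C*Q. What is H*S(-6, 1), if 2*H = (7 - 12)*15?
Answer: 225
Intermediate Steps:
H = -75/2 (H = ((7 - 12)*15)/2 = (-5*15)/2 = (½)*(-75) = -75/2 ≈ -37.500)
H*S(-6, 1) = -(-225) = -75/2*(-6) = 225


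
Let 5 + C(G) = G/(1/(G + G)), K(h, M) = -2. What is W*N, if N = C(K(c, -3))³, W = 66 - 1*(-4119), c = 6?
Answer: 112995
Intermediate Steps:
W = 4185 (W = 66 + 4119 = 4185)
C(G) = -5 + 2*G² (C(G) = -5 + G/(1/(G + G)) = -5 + G/(1/(2*G)) = -5 + G/((1/(2*G))) = -5 + G*(2*G) = -5 + 2*G²)
N = 27 (N = (-5 + 2*(-2)²)³ = (-5 + 2*4)³ = (-5 + 8)³ = 3³ = 27)
W*N = 4185*27 = 112995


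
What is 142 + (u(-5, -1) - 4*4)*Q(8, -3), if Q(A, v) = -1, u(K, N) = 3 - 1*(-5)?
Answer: 150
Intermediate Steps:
u(K, N) = 8 (u(K, N) = 3 + 5 = 8)
142 + (u(-5, -1) - 4*4)*Q(8, -3) = 142 + (8 - 4*4)*(-1) = 142 + (8 - 16)*(-1) = 142 - 8*(-1) = 142 + 8 = 150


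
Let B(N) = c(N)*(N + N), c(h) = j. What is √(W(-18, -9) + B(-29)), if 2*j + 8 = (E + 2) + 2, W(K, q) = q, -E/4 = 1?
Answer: √223 ≈ 14.933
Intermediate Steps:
E = -4 (E = -4*1 = -4)
j = -4 (j = -4 + ((-4 + 2) + 2)/2 = -4 + (-2 + 2)/2 = -4 + (½)*0 = -4 + 0 = -4)
c(h) = -4
B(N) = -8*N (B(N) = -4*(N + N) = -8*N)
√(W(-18, -9) + B(-29)) = √(-9 - 8*(-29)) = √(-9 + 232) = √223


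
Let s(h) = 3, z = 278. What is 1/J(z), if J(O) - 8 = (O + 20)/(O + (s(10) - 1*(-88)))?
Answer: 369/3250 ≈ 0.11354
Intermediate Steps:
J(O) = 8 + (20 + O)/(91 + O) (J(O) = 8 + (O + 20)/(O + (3 - 1*(-88))) = 8 + (20 + O)/(O + (3 + 88)) = 8 + (20 + O)/(O + 91) = 8 + (20 + O)/(91 + O))
1/J(z) = 1/((748 + 9*278)/(91 + 278)) = 1/((748 + 2502)/369) = 1/((1/369)*3250) = 1/(3250/369) = 369/3250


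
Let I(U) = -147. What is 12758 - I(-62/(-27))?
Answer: 12905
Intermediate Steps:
12758 - I(-62/(-27)) = 12758 - 1*(-147) = 12758 + 147 = 12905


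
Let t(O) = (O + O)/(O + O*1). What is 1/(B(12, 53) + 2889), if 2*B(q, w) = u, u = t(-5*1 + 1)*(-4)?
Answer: 1/2887 ≈ 0.00034638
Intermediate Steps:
t(O) = 1 (t(O) = (2*O)/(O + O) = (2*O)/((2*O)) = (2*O)*(1/(2*O)) = 1)
u = -4 (u = 1*(-4) = -4)
B(q, w) = -2 (B(q, w) = (1/2)*(-4) = -2)
1/(B(12, 53) + 2889) = 1/(-2 + 2889) = 1/2887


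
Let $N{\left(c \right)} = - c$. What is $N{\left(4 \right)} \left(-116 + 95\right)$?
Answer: $84$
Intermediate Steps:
$N{\left(4 \right)} \left(-116 + 95\right) = \left(-1\right) 4 \left(-116 + 95\right) = \left(-4\right) \left(-21\right) = 84$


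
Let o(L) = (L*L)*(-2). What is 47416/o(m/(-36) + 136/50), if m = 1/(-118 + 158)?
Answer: -1229022720000/383337241 ≈ -3206.1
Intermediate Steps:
m = 1/40 ≈ 0.025000
o(L) = -2*L² (o(L) = L²*(-2) = -2*L²)
47416/o(m/(-36) + 136/50) = 47416/((-2*((1/40)/(-36) + 136/50)²)) = 47416/((-2*((1/40)*(-1/36) + 136*(1/50))²)) = 47416/((-2*(-1/1440 + 68/25)²)) = 47416/((-2*(19579/7200)²)) = 47416/((-2*383337241/51840000)) = 47416/(-383337241/25920000) = 47416*(-25920000/383337241) = -1229022720000/383337241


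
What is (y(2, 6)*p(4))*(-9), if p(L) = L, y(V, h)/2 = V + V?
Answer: -288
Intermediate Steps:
y(V, h) = 4*V (y(V, h) = 2*(V + V) = 2*(2*V) = 4*V)
(y(2, 6)*p(4))*(-9) = ((4*2)*4)*(-9) = (8*4)*(-9) = 32*(-9) = -288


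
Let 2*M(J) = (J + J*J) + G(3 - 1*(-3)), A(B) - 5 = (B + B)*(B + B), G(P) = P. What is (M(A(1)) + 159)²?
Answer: 42849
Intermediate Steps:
A(B) = 5 + 4*B² (A(B) = 5 + (B + B)*(B + B) = 5 + (2*B)*(2*B) = 5 + 4*B²)
M(J) = 3 + J/2 + J²/2 (M(J) = ((J + J*J) + (3 - 1*(-3)))/2 = ((J + J²) + (3 + 3))/2 = ((J + J²) + 6)/2 = (6 + J + J²)/2 = 3 + J/2 + J²/2)
(M(A(1)) + 159)² = ((3 + (5 + 4*1²)/2 + (5 + 4*1²)²/2) + 159)² = ((3 + (5 + 4*1)/2 + (5 + 4*1)²/2) + 159)² = ((3 + (5 + 4)/2 + (5 + 4)²/2) + 159)² = ((3 + (½)*9 + (½)*9²) + 159)² = ((3 + 9/2 + (½)*81) + 159)² = ((3 + 9/2 + 81/2) + 159)² = (48 + 159)² = 207² = 42849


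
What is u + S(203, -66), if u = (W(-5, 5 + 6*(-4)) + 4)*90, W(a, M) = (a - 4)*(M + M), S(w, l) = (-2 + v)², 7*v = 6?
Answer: 1525924/49 ≈ 31141.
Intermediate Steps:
v = 6/7 (v = (⅐)*6 = 6/7 ≈ 0.85714)
S(w, l) = 64/49 (S(w, l) = (-2 + 6/7)² = (-8/7)² = 64/49)
W(a, M) = 2*M*(-4 + a) (W(a, M) = (-4 + a)*(2*M) = 2*M*(-4 + a))
u = 31140 (u = (2*(5 + 6*(-4))*(-4 - 5) + 4)*90 = (2*(5 - 24)*(-9) + 4)*90 = (2*(-19)*(-9) + 4)*90 = (342 + 4)*90 = 346*90 = 31140)
u + S(203, -66) = 31140 + 64/49 = 1525924/49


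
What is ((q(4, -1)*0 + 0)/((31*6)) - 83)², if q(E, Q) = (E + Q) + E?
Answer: 6889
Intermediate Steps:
q(E, Q) = Q + 2*E
((q(4, -1)*0 + 0)/((31*6)) - 83)² = (((-1 + 2*4)*0 + 0)/((31*6)) - 83)² = (((-1 + 8)*0 + 0)/186 - 83)² = ((7*0 + 0)*(1/186) - 83)² = ((0 + 0)*(1/186) - 83)² = (0*(1/186) - 83)² = (0 - 83)² = (-83)² = 6889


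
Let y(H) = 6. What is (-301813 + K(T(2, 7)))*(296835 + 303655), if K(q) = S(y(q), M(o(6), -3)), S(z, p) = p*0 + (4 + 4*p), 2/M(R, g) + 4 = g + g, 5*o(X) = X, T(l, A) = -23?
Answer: -181233766802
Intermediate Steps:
o(X) = X/5
M(R, g) = 2/(-4 + 2*g) (M(R, g) = 2/(-4 + (g + g)) = 2/(-4 + 2*g))
S(z, p) = 4 + 4*p (S(z, p) = 0 + (4 + 4*p) = 4 + 4*p)
K(q) = 16/5 (K(q) = 4 + 4/(-2 - 3) = 4 + 4/(-5) = 4 + 4*(-⅕) = 4 - ⅘ = 16/5)
(-301813 + K(T(2, 7)))*(296835 + 303655) = (-301813 + 16/5)*(296835 + 303655) = -1509049/5*600490 = -181233766802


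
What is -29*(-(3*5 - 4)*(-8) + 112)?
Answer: -5800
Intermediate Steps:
-29*(-(3*5 - 4)*(-8) + 112) = -29*(-(15 - 4)*(-8) + 112) = -29*(-11*(-8) + 112) = -29*(-1*(-88) + 112) = -29*(88 + 112) = -29*200 = -5800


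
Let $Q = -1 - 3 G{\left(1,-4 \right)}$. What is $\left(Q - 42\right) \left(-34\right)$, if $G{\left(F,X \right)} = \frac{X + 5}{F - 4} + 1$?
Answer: $1530$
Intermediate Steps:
$G{\left(F,X \right)} = 1 + \frac{5 + X}{-4 + F}$ ($G{\left(F,X \right)} = \frac{5 + X}{-4 + F} + 1 = 1 + \frac{5 + X}{-4 + F}$)
$Q = -3$ ($Q = -1 - 3 \frac{1 + 1 - 4}{-4 + 1} = -1 - 3 \frac{1}{-3} \left(-2\right) = -1 - 3 \left(\left(- \frac{1}{3}\right) \left(-2\right)\right) = -1 - 2 = -3$)
$\left(Q - 42\right) \left(-34\right) = \left(-3 - 42\right) \left(-34\right) = \left(-45\right) \left(-34\right) = 1530$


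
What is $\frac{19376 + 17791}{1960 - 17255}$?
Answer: $- \frac{37167}{15295} \approx -2.43$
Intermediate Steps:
$\frac{19376 + 17791}{1960 - 17255} = \frac{37167}{-15295} = 37167 \left(- \frac{1}{15295}\right) = - \frac{37167}{15295}$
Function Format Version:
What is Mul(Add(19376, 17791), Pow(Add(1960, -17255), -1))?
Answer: Rational(-37167, 15295) ≈ -2.4300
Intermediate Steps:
Mul(Add(19376, 17791), Pow(Add(1960, -17255), -1)) = Mul(37167, Pow(-15295, -1)) = Mul(37167, Rational(-1, 15295)) = Rational(-37167, 15295)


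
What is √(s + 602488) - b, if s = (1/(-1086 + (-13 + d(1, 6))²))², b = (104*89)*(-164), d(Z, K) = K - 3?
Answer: 1517984 + √585736423649/986 ≈ 1.5188e+6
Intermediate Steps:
d(Z, K) = -3 + K
b = -1517984 (b = 9256*(-164) = -1517984)
s = 1/972196 (s = (1/(-1086 + (-13 + (-3 + 6))²))² = (1/(-1086 + (-13 + 3)²))² = (1/(-1086 + (-10)²))² = (1/(-1086 + 100))² = (1/(-986))² = (-1/986)² = 1/972196 ≈ 1.0286e-6)
√(s + 602488) - b = √(1/972196 + 602488) - 1*(-1517984) = √(585736423649/972196) + 1517984 = √585736423649/986 + 1517984 = 1517984 + √585736423649/986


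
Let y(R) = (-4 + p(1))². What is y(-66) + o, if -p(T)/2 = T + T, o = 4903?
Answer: 4967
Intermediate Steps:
p(T) = -4*T (p(T) = -2*(T + T) = -4*T)
y(R) = 64 (y(R) = (-4 - 4*1)² = (-4 - 4)² = (-8)² = 64)
y(-66) + o = 64 + 4903 = 4967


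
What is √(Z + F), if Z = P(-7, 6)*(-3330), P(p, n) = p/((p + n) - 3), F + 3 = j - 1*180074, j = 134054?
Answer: I*√207402/2 ≈ 227.71*I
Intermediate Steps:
F = -46023 (F = -3 + (134054 - 1*180074) = -3 + (134054 - 180074) = -3 - 46020 = -46023)
P(p, n) = p/(-3 + n + p) (P(p, n) = p/((n + p) - 3) = p/(-3 + n + p))
Z = -11655/2 (Z = -7/(-3 + 6 - 7)*(-3330) = -7/(-4)*(-3330) = -7*(-¼)*(-3330) = (7/4)*(-3330) = -11655/2 ≈ -5827.5)
√(Z + F) = √(-11655/2 - 46023) = √(-103701/2) = I*√207402/2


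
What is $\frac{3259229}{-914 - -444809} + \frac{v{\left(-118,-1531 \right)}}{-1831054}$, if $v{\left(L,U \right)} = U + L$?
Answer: $\frac{5968556280221}{812795715330} \approx 7.3432$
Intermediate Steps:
$v{\left(L,U \right)} = L + U$
$\frac{3259229}{-914 - -444809} + \frac{v{\left(-118,-1531 \right)}}{-1831054} = \frac{3259229}{-914 - -444809} + \frac{-118 - 1531}{-1831054} = \frac{3259229}{-914 + 444809} - - \frac{1649}{1831054} = \frac{3259229}{443895} + \frac{1649}{1831054} = \frac{5968556280221}{812795715330}$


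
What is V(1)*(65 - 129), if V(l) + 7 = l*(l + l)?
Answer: 320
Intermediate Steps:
V(l) = -7 + 2*l**2 (V(l) = -7 + l*(l + l) = -7 + l*(2*l) = -7 + 2*l**2)
V(1)*(65 - 129) = (-7 + 2*1**2)*(65 - 129) = (-7 + 2*1)*(-64) = (-7 + 2)*(-64) = -5*(-64) = 320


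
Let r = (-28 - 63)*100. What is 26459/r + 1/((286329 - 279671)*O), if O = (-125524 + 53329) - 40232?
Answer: -1414685179321/486550327900 ≈ -2.9076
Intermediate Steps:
O = -112427 (O = -72195 - 40232 = -112427)
r = -9100 (r = -91*100 = -9100)
26459/r + 1/((286329 - 279671)*O) = 26459/(-9100) + 1/((286329 - 279671)*(-112427)) = 26459*(-1/9100) - 1/112427/6658 = -26459/9100 + (1/6658)*(-1/112427) = -26459/9100 - 1/748538966 = -1414685179321/486550327900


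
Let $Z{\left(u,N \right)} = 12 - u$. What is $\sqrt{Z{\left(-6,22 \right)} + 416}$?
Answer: $\sqrt{434} \approx 20.833$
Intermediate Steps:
$\sqrt{Z{\left(-6,22 \right)} + 416} = \sqrt{\left(12 - -6\right) + 416} = \sqrt{\left(12 + 6\right) + 416} = \sqrt{18 + 416} = \sqrt{434}$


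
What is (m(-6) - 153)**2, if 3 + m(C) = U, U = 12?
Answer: 20736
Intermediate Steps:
m(C) = 9 (m(C) = -3 + 12 = 9)
(m(-6) - 153)**2 = (9 - 153)**2 = (-144)**2 = 20736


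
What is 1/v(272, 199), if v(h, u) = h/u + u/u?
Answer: 199/471 ≈ 0.42251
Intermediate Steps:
v(h, u) = 1 + h/u (v(h, u) = h/u + 1 = 1 + h/u)
1/v(272, 199) = 1/((272 + 199)/199) = 1/((1/199)*471) = 1/(471/199) = 199/471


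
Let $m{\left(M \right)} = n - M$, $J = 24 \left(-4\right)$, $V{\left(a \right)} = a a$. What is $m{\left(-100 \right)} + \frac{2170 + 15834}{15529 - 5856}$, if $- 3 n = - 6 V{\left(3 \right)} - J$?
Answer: $\frac{849882}{9673} \approx 87.861$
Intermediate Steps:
$V{\left(a \right)} = a^{2}$
$J = -96$
$n = -14$ ($n = - \frac{- 6 \cdot 3^{2} - -96}{3} = - \frac{\left(-6\right) 9 + 96}{3} = - \frac{-54 + 96}{3} = \left(- \frac{1}{3}\right) 42 = -14$)
$m{\left(M \right)} = -14 - M$
$m{\left(-100 \right)} + \frac{2170 + 15834}{15529 - 5856} = \left(-14 - -100\right) + \frac{2170 + 15834}{15529 - 5856} = \left(-14 + 100\right) + \frac{18004}{9673} = 86 + 18004 \cdot \frac{1}{9673} = 86 + \frac{18004}{9673} = \frac{849882}{9673}$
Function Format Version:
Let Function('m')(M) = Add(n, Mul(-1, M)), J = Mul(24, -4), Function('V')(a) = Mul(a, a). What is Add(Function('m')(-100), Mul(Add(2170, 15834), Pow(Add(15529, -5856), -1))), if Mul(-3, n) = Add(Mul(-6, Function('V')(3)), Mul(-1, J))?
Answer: Rational(849882, 9673) ≈ 87.861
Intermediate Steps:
Function('V')(a) = Pow(a, 2)
J = -96
n = -14 (n = Mul(Rational(-1, 3), Add(Mul(-6, Pow(3, 2)), Mul(-1, -96))) = Mul(Rational(-1, 3), Add(Mul(-6, 9), 96)) = Mul(Rational(-1, 3), Add(-54, 96)) = Mul(Rational(-1, 3), 42) = -14)
Function('m')(M) = Add(-14, Mul(-1, M))
Add(Function('m')(-100), Mul(Add(2170, 15834), Pow(Add(15529, -5856), -1))) = Add(Add(-14, Mul(-1, -100)), Mul(Add(2170, 15834), Pow(Add(15529, -5856), -1))) = Add(Add(-14, 100), Mul(18004, Pow(9673, -1))) = Add(86, Mul(18004, Rational(1, 9673))) = Add(86, Rational(18004, 9673)) = Rational(849882, 9673)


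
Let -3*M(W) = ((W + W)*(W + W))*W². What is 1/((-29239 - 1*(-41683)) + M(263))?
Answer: -3/19137364912 ≈ -1.5676e-10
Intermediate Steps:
M(W) = -4*W⁴/3 (M(W) = -(W + W)*(W + W)*W²/3 = -(2*W)*(2*W)*W²/3 = -4*W²*W²/3 = -4*W⁴/3)
1/((-29239 - 1*(-41683)) + M(263)) = 1/((-29239 - 1*(-41683)) - 4/3*263⁴) = 1/((-29239 + 41683) - 4/3*4784350561) = 1/(12444 - 19137402244/3) = 1/(-19137364912/3) = -3/19137364912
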